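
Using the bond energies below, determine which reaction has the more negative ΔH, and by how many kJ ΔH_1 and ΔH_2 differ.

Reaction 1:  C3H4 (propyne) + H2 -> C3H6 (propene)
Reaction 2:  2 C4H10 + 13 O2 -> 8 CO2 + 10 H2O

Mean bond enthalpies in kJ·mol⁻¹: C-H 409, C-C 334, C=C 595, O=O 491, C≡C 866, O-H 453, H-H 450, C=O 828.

Reaction 1:
  Bonds broken (reactants):
    C≡C: 1 × 866 = 866
    C-C: 1 × 334 = 334
    C-H: 4 × 409 = 1636
    H-H: 1 × 450 = 450
    Σ(broken) = 3286 kJ
  Bonds formed (products):
    C-C: 1 × 334 = 334
    C-H: 6 × 409 = 2454
    C=C: 1 × 595 = 595
    Σ(formed) = 3383 kJ
  ΔH_1 = 3286 − 3383 = −97 kJ
Reaction 2:
  Bonds broken (reactants):
    C-C: 6 × 334 = 2004
    C-H: 20 × 409 = 8180
    O=O: 13 × 491 = 6383
    Σ(broken) = 16567 kJ
  Bonds formed (products):
    C=O: 16 × 828 = 13248
    O-H: 20 × 453 = 9060
    Σ(formed) = 22308 kJ
  ΔH_2 = 16567 − 22308 = −5741 kJ
ΔH_1 − ΔH_2 = +5644 kJ, so reaction 2 has the more negative ΔH; |ΔH_1 − ΔH_2| = 5644 kJ.

Reaction 2, by 5644 kJ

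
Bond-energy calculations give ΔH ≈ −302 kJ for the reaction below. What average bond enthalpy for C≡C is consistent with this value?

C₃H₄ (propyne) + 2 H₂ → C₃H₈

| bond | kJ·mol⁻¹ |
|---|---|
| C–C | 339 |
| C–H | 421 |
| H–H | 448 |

Let D be the C≡C bond energy.
Σ(broken) = 1×D + 1×339 + 4×421 + 2×448 = 2919 + D
Σ(formed) = 2×339 + 8×421 = 4046
ΔH = Σ(broken) − Σ(formed) = (2919 + D) − (4046) = −1127 + D
Setting this equal to −302 kJ gives D = 825 kJ/mol.

D(C≡C) ≈ 825 kJ/mol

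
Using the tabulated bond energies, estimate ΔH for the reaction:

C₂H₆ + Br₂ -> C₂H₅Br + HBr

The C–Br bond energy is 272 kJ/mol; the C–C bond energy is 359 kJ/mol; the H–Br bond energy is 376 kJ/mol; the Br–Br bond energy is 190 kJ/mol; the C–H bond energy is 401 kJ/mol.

ΔH ≈ −57 kJ

Bonds broken (reactants):
  Br–Br: 1 × 190 = 190
  C–C: 1 × 359 = 359
  C–H: 6 × 401 = 2406
  Σ(broken) = 2955 kJ
Bonds formed (products):
  C–Br: 1 × 272 = 272
  C–C: 1 × 359 = 359
  C–H: 5 × 401 = 2005
  H–Br: 1 × 376 = 376
  Σ(formed) = 3012 kJ
ΔH = Σ(broken) − Σ(formed) = 2955 − 3012 = −57 kJ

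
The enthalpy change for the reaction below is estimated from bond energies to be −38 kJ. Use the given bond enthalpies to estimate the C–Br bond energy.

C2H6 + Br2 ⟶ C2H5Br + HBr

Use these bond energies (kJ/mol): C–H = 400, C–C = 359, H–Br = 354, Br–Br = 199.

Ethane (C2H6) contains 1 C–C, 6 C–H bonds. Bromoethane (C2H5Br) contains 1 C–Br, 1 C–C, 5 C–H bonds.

D(C–Br) ≈ 283 kJ/mol

Let D be the C–Br bond energy.
Σ(broken) = 1×199 + 1×359 + 6×400 = 2958
Σ(formed) = 1×D + 1×359 + 5×400 + 1×354 = 2713 + D
ΔH = Σ(broken) − Σ(formed) = (2958) − (2713 + D) = +245 − D
Setting this equal to −38 kJ gives D = 283 kJ/mol.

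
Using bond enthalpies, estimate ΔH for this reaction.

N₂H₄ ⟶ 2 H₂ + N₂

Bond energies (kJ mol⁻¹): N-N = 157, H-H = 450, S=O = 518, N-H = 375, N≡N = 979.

ΔH ≈ −222 kJ

Bonds broken (reactants):
  N-H: 4 × 375 = 1500
  N-N: 1 × 157 = 157
  Σ(broken) = 1657 kJ
Bonds formed (products):
  H-H: 2 × 450 = 900
  N≡N: 1 × 979 = 979
  Σ(formed) = 1879 kJ
ΔH = Σ(broken) − Σ(formed) = 1657 − 1879 = −222 kJ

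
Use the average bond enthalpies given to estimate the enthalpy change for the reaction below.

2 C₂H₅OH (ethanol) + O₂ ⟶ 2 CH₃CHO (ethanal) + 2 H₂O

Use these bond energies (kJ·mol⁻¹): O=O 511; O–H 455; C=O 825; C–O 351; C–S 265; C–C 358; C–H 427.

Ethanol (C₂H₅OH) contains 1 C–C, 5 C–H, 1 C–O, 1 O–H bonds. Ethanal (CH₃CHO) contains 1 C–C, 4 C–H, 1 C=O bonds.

ΔH ≈ −493 kJ

Bonds broken (reactants):
  C–C: 2 × 358 = 716
  C–H: 10 × 427 = 4270
  C–O: 2 × 351 = 702
  O–H: 2 × 455 = 910
  O=O: 1 × 511 = 511
  Σ(broken) = 7109 kJ
Bonds formed (products):
  C–C: 2 × 358 = 716
  C–H: 8 × 427 = 3416
  C=O: 2 × 825 = 1650
  O–H: 4 × 455 = 1820
  Σ(formed) = 7602 kJ
ΔH = Σ(broken) − Σ(formed) = 7109 − 7602 = −493 kJ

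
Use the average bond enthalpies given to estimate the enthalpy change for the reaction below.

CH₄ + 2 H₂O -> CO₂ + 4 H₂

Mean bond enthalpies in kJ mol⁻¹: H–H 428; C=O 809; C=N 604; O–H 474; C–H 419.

Bonds broken (reactants):
  C–H: 4 × 419 = 1676
  O–H: 4 × 474 = 1896
  Σ(broken) = 3572 kJ
Bonds formed (products):
  C=O: 2 × 809 = 1618
  H–H: 4 × 428 = 1712
  Σ(formed) = 3330 kJ
ΔH = Σ(broken) − Σ(formed) = 3572 − 3330 = +242 kJ

ΔH ≈ +242 kJ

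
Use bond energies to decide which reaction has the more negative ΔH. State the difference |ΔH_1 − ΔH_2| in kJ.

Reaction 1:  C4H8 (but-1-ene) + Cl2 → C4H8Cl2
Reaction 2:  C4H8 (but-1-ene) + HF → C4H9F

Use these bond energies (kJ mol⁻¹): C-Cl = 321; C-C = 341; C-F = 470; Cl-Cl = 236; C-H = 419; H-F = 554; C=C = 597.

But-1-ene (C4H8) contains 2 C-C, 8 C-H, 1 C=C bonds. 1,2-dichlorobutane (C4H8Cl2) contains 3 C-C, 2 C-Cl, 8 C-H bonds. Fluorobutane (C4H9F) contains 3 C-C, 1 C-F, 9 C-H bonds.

Reaction 1:
  Bonds broken (reactants):
    C-C: 2 × 341 = 682
    C-H: 8 × 419 = 3352
    C=C: 1 × 597 = 597
    Cl-Cl: 1 × 236 = 236
    Σ(broken) = 4867 kJ
  Bonds formed (products):
    C-C: 3 × 341 = 1023
    C-Cl: 2 × 321 = 642
    C-H: 8 × 419 = 3352
    Σ(formed) = 5017 kJ
  ΔH_1 = 4867 − 5017 = −150 kJ
Reaction 2:
  Bonds broken (reactants):
    C-C: 2 × 341 = 682
    C-H: 8 × 419 = 3352
    C=C: 1 × 597 = 597
    H-F: 1 × 554 = 554
    Σ(broken) = 5185 kJ
  Bonds formed (products):
    C-C: 3 × 341 = 1023
    C-F: 1 × 470 = 470
    C-H: 9 × 419 = 3771
    Σ(formed) = 5264 kJ
  ΔH_2 = 5185 − 5264 = −79 kJ
ΔH_1 − ΔH_2 = −71 kJ, so reaction 1 has the more negative ΔH; |ΔH_1 − ΔH_2| = 71 kJ.

Reaction 1, by 71 kJ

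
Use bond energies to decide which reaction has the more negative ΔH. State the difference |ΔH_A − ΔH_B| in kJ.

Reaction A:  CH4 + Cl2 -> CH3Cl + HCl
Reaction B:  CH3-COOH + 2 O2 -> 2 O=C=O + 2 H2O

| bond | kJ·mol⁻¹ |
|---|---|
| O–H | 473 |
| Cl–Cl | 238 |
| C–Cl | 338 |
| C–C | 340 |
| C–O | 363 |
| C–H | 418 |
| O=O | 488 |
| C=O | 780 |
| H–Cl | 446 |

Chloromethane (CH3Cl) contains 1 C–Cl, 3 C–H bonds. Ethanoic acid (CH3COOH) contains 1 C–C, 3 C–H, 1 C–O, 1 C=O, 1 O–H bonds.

Reaction B, by 698 kJ

Reaction A:
  Bonds broken (reactants):
    C–H: 4 × 418 = 1672
    Cl–Cl: 1 × 238 = 238
    Σ(broken) = 1910 kJ
  Bonds formed (products):
    C–Cl: 1 × 338 = 338
    C–H: 3 × 418 = 1254
    H–Cl: 1 × 446 = 446
    Σ(formed) = 2038 kJ
  ΔH_A = 1910 − 2038 = −128 kJ
Reaction B:
  Bonds broken (reactants):
    C–C: 1 × 340 = 340
    C–H: 3 × 418 = 1254
    C–O: 1 × 363 = 363
    C=O: 1 × 780 = 780
    O–H: 1 × 473 = 473
    O=O: 2 × 488 = 976
    Σ(broken) = 4186 kJ
  Bonds formed (products):
    C=O: 4 × 780 = 3120
    O–H: 4 × 473 = 1892
    Σ(formed) = 5012 kJ
  ΔH_B = 4186 − 5012 = −826 kJ
ΔH_A − ΔH_B = +698 kJ, so reaction B has the more negative ΔH; |ΔH_A − ΔH_B| = 698 kJ.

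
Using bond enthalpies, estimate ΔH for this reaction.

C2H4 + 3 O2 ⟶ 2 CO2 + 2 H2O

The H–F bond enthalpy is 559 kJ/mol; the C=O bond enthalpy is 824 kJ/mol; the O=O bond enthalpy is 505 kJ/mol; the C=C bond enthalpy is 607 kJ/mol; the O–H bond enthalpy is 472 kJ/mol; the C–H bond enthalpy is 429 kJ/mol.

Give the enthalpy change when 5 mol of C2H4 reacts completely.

ΔH = −6730 kJ

Bonds broken (reactants):
  C–H: 4 × 429 = 1716
  C=C: 1 × 607 = 607
  O=O: 3 × 505 = 1515
  Σ(broken) = 3838 kJ
Bonds formed (products):
  C=O: 4 × 824 = 3296
  O–H: 4 × 472 = 1888
  Σ(formed) = 5184 kJ
ΔH = Σ(broken) − Σ(formed) = 3838 − 5184 = −1346 kJ
For 5× the reaction as written: 5 × (−1346) = −6730 kJ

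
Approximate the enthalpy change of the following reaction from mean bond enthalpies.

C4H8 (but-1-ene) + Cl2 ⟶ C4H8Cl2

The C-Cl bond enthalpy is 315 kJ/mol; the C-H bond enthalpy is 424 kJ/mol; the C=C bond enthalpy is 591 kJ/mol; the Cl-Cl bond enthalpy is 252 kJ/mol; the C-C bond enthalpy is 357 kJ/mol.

ΔH ≈ −144 kJ

Bonds broken (reactants):
  C-C: 2 × 357 = 714
  C-H: 8 × 424 = 3392
  C=C: 1 × 591 = 591
  Cl-Cl: 1 × 252 = 252
  Σ(broken) = 4949 kJ
Bonds formed (products):
  C-C: 3 × 357 = 1071
  C-Cl: 2 × 315 = 630
  C-H: 8 × 424 = 3392
  Σ(formed) = 5093 kJ
ΔH = Σ(broken) − Σ(formed) = 4949 − 5093 = −144 kJ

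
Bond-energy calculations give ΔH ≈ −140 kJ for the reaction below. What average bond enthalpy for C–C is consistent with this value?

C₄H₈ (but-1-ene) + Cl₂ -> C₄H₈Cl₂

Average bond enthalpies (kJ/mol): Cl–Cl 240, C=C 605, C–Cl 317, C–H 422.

D(C–C) ≈ 351 kJ/mol

Let D be the C–C bond energy.
Σ(broken) = 2×D + 8×422 + 1×605 + 1×240 = 4221 + 2D
Σ(formed) = 3×D + 2×317 + 8×422 = 4010 + 3D
ΔH = Σ(broken) − Σ(formed) = (4221 + 2D) − (4010 + 3D) = +211 − D
Setting this equal to −140 kJ gives D = 351 kJ/mol.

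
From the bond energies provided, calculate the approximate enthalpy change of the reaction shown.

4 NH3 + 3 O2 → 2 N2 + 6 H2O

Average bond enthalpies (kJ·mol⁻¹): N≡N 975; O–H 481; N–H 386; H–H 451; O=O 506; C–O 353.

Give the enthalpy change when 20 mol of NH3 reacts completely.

ΔH = −7860 kJ

Bonds broken (reactants):
  N–H: 12 × 386 = 4632
  O=O: 3 × 506 = 1518
  Σ(broken) = 6150 kJ
Bonds formed (products):
  N≡N: 2 × 975 = 1950
  O–H: 12 × 481 = 5772
  Σ(formed) = 7722 kJ
ΔH = Σ(broken) − Σ(formed) = 6150 − 7722 = −1572 kJ
For 5× the reaction as written: 5 × (−1572) = −7860 kJ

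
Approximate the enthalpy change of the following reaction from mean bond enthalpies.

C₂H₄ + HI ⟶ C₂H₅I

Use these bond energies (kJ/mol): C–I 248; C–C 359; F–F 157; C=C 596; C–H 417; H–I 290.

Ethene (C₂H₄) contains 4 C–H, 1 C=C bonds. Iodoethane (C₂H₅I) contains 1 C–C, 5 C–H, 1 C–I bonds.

Bonds broken (reactants):
  C–H: 4 × 417 = 1668
  C=C: 1 × 596 = 596
  H–I: 1 × 290 = 290
  Σ(broken) = 2554 kJ
Bonds formed (products):
  C–C: 1 × 359 = 359
  C–H: 5 × 417 = 2085
  C–I: 1 × 248 = 248
  Σ(formed) = 2692 kJ
ΔH = Σ(broken) − Σ(formed) = 2554 − 2692 = −138 kJ

ΔH ≈ −138 kJ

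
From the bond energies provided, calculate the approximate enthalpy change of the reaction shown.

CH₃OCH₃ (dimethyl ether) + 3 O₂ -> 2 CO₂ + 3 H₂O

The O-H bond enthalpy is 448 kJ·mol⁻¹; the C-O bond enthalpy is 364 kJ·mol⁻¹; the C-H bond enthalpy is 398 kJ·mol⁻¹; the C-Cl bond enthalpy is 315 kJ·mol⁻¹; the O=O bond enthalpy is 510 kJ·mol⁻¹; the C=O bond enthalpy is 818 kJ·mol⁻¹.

ΔH ≈ −1314 kJ

Bonds broken (reactants):
  C-H: 6 × 398 = 2388
  C-O: 2 × 364 = 728
  O=O: 3 × 510 = 1530
  Σ(broken) = 4646 kJ
Bonds formed (products):
  C=O: 4 × 818 = 3272
  O-H: 6 × 448 = 2688
  Σ(formed) = 5960 kJ
ΔH = Σ(broken) − Σ(formed) = 4646 − 5960 = −1314 kJ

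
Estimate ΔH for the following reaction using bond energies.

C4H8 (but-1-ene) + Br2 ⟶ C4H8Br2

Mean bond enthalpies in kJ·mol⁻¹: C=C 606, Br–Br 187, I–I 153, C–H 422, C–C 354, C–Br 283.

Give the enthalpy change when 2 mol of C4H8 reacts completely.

ΔH = −254 kJ

Bonds broken (reactants):
  Br–Br: 1 × 187 = 187
  C–C: 2 × 354 = 708
  C–H: 8 × 422 = 3376
  C=C: 1 × 606 = 606
  Σ(broken) = 4877 kJ
Bonds formed (products):
  C–Br: 2 × 283 = 566
  C–C: 3 × 354 = 1062
  C–H: 8 × 422 = 3376
  Σ(formed) = 5004 kJ
ΔH = Σ(broken) − Σ(formed) = 4877 − 5004 = −127 kJ
For 2× the reaction as written: 2 × (−127) = −254 kJ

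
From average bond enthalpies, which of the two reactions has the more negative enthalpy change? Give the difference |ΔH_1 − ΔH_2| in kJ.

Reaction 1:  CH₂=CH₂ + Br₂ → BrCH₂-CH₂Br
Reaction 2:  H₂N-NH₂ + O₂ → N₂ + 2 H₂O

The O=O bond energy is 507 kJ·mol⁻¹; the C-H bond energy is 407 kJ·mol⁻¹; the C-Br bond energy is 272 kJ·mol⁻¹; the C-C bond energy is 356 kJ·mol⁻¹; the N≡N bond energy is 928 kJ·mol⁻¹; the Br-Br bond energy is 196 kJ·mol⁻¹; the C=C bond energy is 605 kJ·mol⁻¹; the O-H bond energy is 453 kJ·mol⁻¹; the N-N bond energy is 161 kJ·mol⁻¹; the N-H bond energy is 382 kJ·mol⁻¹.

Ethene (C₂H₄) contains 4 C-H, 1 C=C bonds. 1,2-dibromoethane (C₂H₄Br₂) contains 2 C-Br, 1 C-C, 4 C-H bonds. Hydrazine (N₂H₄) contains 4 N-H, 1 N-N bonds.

Reaction 2, by 445 kJ

Reaction 1:
  Bonds broken (reactants):
    Br-Br: 1 × 196 = 196
    C-H: 4 × 407 = 1628
    C=C: 1 × 605 = 605
    Σ(broken) = 2429 kJ
  Bonds formed (products):
    C-Br: 2 × 272 = 544
    C-C: 1 × 356 = 356
    C-H: 4 × 407 = 1628
    Σ(formed) = 2528 kJ
  ΔH_1 = 2429 − 2528 = −99 kJ
Reaction 2:
  Bonds broken (reactants):
    N-H: 4 × 382 = 1528
    N-N: 1 × 161 = 161
    O=O: 1 × 507 = 507
    Σ(broken) = 2196 kJ
  Bonds formed (products):
    N≡N: 1 × 928 = 928
    O-H: 4 × 453 = 1812
    Σ(formed) = 2740 kJ
  ΔH_2 = 2196 − 2740 = −544 kJ
ΔH_1 − ΔH_2 = +445 kJ, so reaction 2 has the more negative ΔH; |ΔH_1 − ΔH_2| = 445 kJ.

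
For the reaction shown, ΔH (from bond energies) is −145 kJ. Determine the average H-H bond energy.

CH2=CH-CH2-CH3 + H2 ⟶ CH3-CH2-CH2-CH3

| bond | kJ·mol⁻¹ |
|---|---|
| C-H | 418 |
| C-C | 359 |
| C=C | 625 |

D(H-H) ≈ 425 kJ/mol

Let D be the H-H bond energy.
Σ(broken) = 2×359 + 8×418 + 1×625 + 1×D = 4687 + D
Σ(formed) = 3×359 + 10×418 = 5257
ΔH = Σ(broken) − Σ(formed) = (4687 + D) − (5257) = −570 + D
Setting this equal to −145 kJ gives D = 425 kJ/mol.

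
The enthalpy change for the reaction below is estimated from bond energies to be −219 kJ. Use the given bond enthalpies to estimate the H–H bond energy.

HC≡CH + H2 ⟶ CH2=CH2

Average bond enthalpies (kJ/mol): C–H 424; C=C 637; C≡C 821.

D(H–H) ≈ 445 kJ/mol

Let D be the H–H bond energy.
Σ(broken) = 1×821 + 2×424 + 1×D = 1669 + D
Σ(formed) = 4×424 + 1×637 = 2333
ΔH = Σ(broken) − Σ(formed) = (1669 + D) − (2333) = −664 + D
Setting this equal to −219 kJ gives D = 445 kJ/mol.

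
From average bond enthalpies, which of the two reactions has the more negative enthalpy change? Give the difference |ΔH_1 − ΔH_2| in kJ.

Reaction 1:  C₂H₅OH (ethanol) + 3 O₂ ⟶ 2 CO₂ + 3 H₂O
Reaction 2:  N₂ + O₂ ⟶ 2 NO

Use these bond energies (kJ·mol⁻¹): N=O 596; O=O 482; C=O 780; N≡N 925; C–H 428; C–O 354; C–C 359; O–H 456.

Reaction 1, by 1316 kJ

Reaction 1:
  Bonds broken (reactants):
    C–C: 1 × 359 = 359
    C–H: 5 × 428 = 2140
    C–O: 1 × 354 = 354
    O–H: 1 × 456 = 456
    O=O: 3 × 482 = 1446
    Σ(broken) = 4755 kJ
  Bonds formed (products):
    C=O: 4 × 780 = 3120
    O–H: 6 × 456 = 2736
    Σ(formed) = 5856 kJ
  ΔH_1 = 4755 − 5856 = −1101 kJ
Reaction 2:
  Bonds broken (reactants):
    N≡N: 1 × 925 = 925
    O=O: 1 × 482 = 482
    Σ(broken) = 1407 kJ
  Bonds formed (products):
    N=O: 2 × 596 = 1192
    Σ(formed) = 1192 kJ
  ΔH_2 = 1407 − 1192 = +215 kJ
ΔH_1 − ΔH_2 = −1316 kJ, so reaction 1 has the more negative ΔH; |ΔH_1 − ΔH_2| = 1316 kJ.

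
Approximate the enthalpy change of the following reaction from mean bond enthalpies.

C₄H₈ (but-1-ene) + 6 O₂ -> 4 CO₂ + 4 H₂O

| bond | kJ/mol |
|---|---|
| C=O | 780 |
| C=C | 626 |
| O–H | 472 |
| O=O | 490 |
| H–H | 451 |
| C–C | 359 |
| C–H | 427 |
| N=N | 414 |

ΔH ≈ −2316 kJ

Bonds broken (reactants):
  C–C: 2 × 359 = 718
  C–H: 8 × 427 = 3416
  C=C: 1 × 626 = 626
  O=O: 6 × 490 = 2940
  Σ(broken) = 7700 kJ
Bonds formed (products):
  C=O: 8 × 780 = 6240
  O–H: 8 × 472 = 3776
  Σ(formed) = 10016 kJ
ΔH = Σ(broken) − Σ(formed) = 7700 − 10016 = −2316 kJ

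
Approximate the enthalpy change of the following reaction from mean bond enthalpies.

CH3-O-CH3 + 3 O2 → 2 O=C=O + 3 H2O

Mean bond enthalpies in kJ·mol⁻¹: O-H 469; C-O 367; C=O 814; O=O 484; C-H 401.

ΔH ≈ −1478 kJ

Bonds broken (reactants):
  C-H: 6 × 401 = 2406
  C-O: 2 × 367 = 734
  O=O: 3 × 484 = 1452
  Σ(broken) = 4592 kJ
Bonds formed (products):
  C=O: 4 × 814 = 3256
  O-H: 6 × 469 = 2814
  Σ(formed) = 6070 kJ
ΔH = Σ(broken) − Σ(formed) = 4592 − 6070 = −1478 kJ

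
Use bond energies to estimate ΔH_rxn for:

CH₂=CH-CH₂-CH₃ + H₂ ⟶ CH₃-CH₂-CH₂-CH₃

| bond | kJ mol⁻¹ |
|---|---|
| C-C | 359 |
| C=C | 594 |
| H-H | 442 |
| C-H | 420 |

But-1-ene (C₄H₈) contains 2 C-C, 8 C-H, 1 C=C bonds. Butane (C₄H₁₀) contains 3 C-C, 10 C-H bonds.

ΔH ≈ −163 kJ

Bonds broken (reactants):
  C-C: 2 × 359 = 718
  C-H: 8 × 420 = 3360
  C=C: 1 × 594 = 594
  H-H: 1 × 442 = 442
  Σ(broken) = 5114 kJ
Bonds formed (products):
  C-C: 3 × 359 = 1077
  C-H: 10 × 420 = 4200
  Σ(formed) = 5277 kJ
ΔH = Σ(broken) − Σ(formed) = 5114 − 5277 = −163 kJ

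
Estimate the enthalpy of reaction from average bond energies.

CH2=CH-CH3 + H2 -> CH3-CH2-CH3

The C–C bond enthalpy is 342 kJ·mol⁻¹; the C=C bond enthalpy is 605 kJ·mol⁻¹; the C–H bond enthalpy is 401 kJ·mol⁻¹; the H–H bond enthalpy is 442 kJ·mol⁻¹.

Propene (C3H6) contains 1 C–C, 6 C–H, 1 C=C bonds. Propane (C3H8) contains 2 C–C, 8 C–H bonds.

Bonds broken (reactants):
  C–C: 1 × 342 = 342
  C–H: 6 × 401 = 2406
  C=C: 1 × 605 = 605
  H–H: 1 × 442 = 442
  Σ(broken) = 3795 kJ
Bonds formed (products):
  C–C: 2 × 342 = 684
  C–H: 8 × 401 = 3208
  Σ(formed) = 3892 kJ
ΔH = Σ(broken) − Σ(formed) = 3795 − 3892 = −97 kJ

ΔH ≈ −97 kJ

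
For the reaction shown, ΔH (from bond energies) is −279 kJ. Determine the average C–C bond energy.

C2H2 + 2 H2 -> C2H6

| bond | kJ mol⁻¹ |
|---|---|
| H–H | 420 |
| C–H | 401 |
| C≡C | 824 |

D(C–C) ≈ 339 kJ/mol

Let D be the C–C bond energy.
Σ(broken) = 1×824 + 2×401 + 2×420 = 2466
Σ(formed) = 1×D + 6×401 = 2406 + D
ΔH = Σ(broken) − Σ(formed) = (2466) − (2406 + D) = +60 − D
Setting this equal to −279 kJ gives D = 339 kJ/mol.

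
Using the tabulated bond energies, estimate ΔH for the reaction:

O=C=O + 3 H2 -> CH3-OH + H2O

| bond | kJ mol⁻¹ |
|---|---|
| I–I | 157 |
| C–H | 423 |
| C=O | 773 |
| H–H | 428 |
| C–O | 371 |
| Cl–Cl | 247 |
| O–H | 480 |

ΔH ≈ −250 kJ

Bonds broken (reactants):
  C=O: 2 × 773 = 1546
  H–H: 3 × 428 = 1284
  Σ(broken) = 2830 kJ
Bonds formed (products):
  C–H: 3 × 423 = 1269
  C–O: 1 × 371 = 371
  O–H: 3 × 480 = 1440
  Σ(formed) = 3080 kJ
ΔH = Σ(broken) − Σ(formed) = 2830 − 3080 = −250 kJ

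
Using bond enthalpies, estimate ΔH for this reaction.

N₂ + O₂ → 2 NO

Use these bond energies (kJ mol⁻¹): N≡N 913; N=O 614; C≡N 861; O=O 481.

Bonds broken (reactants):
  N≡N: 1 × 913 = 913
  O=O: 1 × 481 = 481
  Σ(broken) = 1394 kJ
Bonds formed (products):
  N=O: 2 × 614 = 1228
  Σ(formed) = 1228 kJ
ΔH = Σ(broken) − Σ(formed) = 1394 − 1228 = +166 kJ

ΔH ≈ +166 kJ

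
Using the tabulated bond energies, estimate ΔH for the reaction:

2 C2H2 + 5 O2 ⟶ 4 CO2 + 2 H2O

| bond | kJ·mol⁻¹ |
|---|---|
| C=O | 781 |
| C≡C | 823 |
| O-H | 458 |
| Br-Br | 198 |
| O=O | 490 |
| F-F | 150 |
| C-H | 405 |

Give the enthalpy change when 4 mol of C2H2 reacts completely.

ΔH = −4728 kJ

Bonds broken (reactants):
  C≡C: 2 × 823 = 1646
  C-H: 4 × 405 = 1620
  O=O: 5 × 490 = 2450
  Σ(broken) = 5716 kJ
Bonds formed (products):
  C=O: 8 × 781 = 6248
  O-H: 4 × 458 = 1832
  Σ(formed) = 8080 kJ
ΔH = Σ(broken) − Σ(formed) = 5716 − 8080 = −2364 kJ
For 2× the reaction as written: 2 × (−2364) = −4728 kJ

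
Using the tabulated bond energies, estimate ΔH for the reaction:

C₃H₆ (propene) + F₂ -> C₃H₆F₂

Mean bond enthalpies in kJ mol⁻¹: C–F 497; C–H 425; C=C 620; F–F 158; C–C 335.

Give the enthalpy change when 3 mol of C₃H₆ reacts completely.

ΔH = −1653 kJ

Bonds broken (reactants):
  C–C: 1 × 335 = 335
  C–H: 6 × 425 = 2550
  C=C: 1 × 620 = 620
  F–F: 1 × 158 = 158
  Σ(broken) = 3663 kJ
Bonds formed (products):
  C–C: 2 × 335 = 670
  C–F: 2 × 497 = 994
  C–H: 6 × 425 = 2550
  Σ(formed) = 4214 kJ
ΔH = Σ(broken) − Σ(formed) = 3663 − 4214 = −551 kJ
For 3× the reaction as written: 3 × (−551) = −1653 kJ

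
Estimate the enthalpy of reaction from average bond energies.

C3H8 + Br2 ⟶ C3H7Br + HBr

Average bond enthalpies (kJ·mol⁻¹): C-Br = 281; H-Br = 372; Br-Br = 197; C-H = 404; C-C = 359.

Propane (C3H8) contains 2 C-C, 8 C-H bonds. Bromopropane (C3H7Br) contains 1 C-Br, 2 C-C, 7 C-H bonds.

ΔH ≈ −52 kJ

Bonds broken (reactants):
  Br-Br: 1 × 197 = 197
  C-C: 2 × 359 = 718
  C-H: 8 × 404 = 3232
  Σ(broken) = 4147 kJ
Bonds formed (products):
  C-Br: 1 × 281 = 281
  C-C: 2 × 359 = 718
  C-H: 7 × 404 = 2828
  H-Br: 1 × 372 = 372
  Σ(formed) = 4199 kJ
ΔH = Σ(broken) − Σ(formed) = 4147 − 4199 = −52 kJ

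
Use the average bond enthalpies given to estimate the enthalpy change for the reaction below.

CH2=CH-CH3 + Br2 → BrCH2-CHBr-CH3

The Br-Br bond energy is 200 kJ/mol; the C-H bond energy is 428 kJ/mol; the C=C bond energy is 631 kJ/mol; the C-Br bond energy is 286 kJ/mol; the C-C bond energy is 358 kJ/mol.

Bonds broken (reactants):
  Br-Br: 1 × 200 = 200
  C-C: 1 × 358 = 358
  C-H: 6 × 428 = 2568
  C=C: 1 × 631 = 631
  Σ(broken) = 3757 kJ
Bonds formed (products):
  C-Br: 2 × 286 = 572
  C-C: 2 × 358 = 716
  C-H: 6 × 428 = 2568
  Σ(formed) = 3856 kJ
ΔH = Σ(broken) − Σ(formed) = 3757 − 3856 = −99 kJ

ΔH ≈ −99 kJ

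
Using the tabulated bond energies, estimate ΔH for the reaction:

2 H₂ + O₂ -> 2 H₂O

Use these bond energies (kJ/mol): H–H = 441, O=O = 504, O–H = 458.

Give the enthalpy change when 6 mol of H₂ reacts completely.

ΔH = −1338 kJ

Bonds broken (reactants):
  H–H: 2 × 441 = 882
  O=O: 1 × 504 = 504
  Σ(broken) = 1386 kJ
Bonds formed (products):
  O–H: 4 × 458 = 1832
  Σ(formed) = 1832 kJ
ΔH = Σ(broken) − Σ(formed) = 1386 − 1832 = −446 kJ
For 3× the reaction as written: 3 × (−446) = −1338 kJ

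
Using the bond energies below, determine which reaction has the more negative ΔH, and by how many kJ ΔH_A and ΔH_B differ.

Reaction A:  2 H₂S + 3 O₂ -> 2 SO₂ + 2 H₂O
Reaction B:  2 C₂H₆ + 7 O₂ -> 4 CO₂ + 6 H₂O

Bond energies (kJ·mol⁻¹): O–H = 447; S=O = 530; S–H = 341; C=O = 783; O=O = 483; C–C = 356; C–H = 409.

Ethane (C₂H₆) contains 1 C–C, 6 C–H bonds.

Reaction A:
  Bonds broken (reactants):
    O=O: 3 × 483 = 1449
    S–H: 4 × 341 = 1364
    Σ(broken) = 2813 kJ
  Bonds formed (products):
    O–H: 4 × 447 = 1788
    S=O: 4 × 530 = 2120
    Σ(formed) = 3908 kJ
  ΔH_A = 2813 − 3908 = −1095 kJ
Reaction B:
  Bonds broken (reactants):
    C–C: 2 × 356 = 712
    C–H: 12 × 409 = 4908
    O=O: 7 × 483 = 3381
    Σ(broken) = 9001 kJ
  Bonds formed (products):
    C=O: 8 × 783 = 6264
    O–H: 12 × 447 = 5364
    Σ(formed) = 11628 kJ
  ΔH_B = 9001 − 11628 = −2627 kJ
ΔH_A − ΔH_B = +1532 kJ, so reaction B has the more negative ΔH; |ΔH_A − ΔH_B| = 1532 kJ.

Reaction B, by 1532 kJ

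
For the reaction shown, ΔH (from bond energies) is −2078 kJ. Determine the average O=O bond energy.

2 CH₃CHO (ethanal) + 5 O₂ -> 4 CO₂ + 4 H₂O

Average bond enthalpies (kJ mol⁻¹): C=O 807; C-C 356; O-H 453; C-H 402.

Let D be the O=O bond energy.
Σ(broken) = 2×356 + 8×402 + 2×807 + 5×D = 5542 + 5D
Σ(formed) = 8×807 + 8×453 = 10080
ΔH = Σ(broken) − Σ(formed) = (5542 + 5D) − (10080) = −4538 + 5D
Setting this equal to −2078 kJ gives 5D = 2460, so D = 492 kJ/mol.

D(O=O) ≈ 492 kJ/mol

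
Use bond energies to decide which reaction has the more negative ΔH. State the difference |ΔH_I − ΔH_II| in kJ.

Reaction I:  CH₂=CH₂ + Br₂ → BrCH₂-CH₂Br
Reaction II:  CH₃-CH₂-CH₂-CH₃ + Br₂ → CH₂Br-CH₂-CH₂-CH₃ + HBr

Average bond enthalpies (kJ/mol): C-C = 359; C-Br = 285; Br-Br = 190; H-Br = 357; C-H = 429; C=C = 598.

Reaction I:
  Bonds broken (reactants):
    Br-Br: 1 × 190 = 190
    C-H: 4 × 429 = 1716
    C=C: 1 × 598 = 598
    Σ(broken) = 2504 kJ
  Bonds formed (products):
    C-Br: 2 × 285 = 570
    C-C: 1 × 359 = 359
    C-H: 4 × 429 = 1716
    Σ(formed) = 2645 kJ
  ΔH_I = 2504 − 2645 = −141 kJ
Reaction II:
  Bonds broken (reactants):
    Br-Br: 1 × 190 = 190
    C-C: 3 × 359 = 1077
    C-H: 10 × 429 = 4290
    Σ(broken) = 5557 kJ
  Bonds formed (products):
    C-Br: 1 × 285 = 285
    C-C: 3 × 359 = 1077
    C-H: 9 × 429 = 3861
    H-Br: 1 × 357 = 357
    Σ(formed) = 5580 kJ
  ΔH_II = 5557 − 5580 = −23 kJ
ΔH_I − ΔH_II = −118 kJ, so reaction I has the more negative ΔH; |ΔH_I − ΔH_II| = 118 kJ.

Reaction I, by 118 kJ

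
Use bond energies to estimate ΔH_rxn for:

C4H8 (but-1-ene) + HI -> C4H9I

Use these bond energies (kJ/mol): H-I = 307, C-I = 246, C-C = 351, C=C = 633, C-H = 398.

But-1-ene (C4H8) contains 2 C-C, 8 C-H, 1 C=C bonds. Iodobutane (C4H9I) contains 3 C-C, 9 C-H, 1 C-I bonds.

ΔH ≈ −55 kJ

Bonds broken (reactants):
  C-C: 2 × 351 = 702
  C-H: 8 × 398 = 3184
  C=C: 1 × 633 = 633
  H-I: 1 × 307 = 307
  Σ(broken) = 4826 kJ
Bonds formed (products):
  C-C: 3 × 351 = 1053
  C-H: 9 × 398 = 3582
  C-I: 1 × 246 = 246
  Σ(formed) = 4881 kJ
ΔH = Σ(broken) − Σ(formed) = 4826 − 4881 = −55 kJ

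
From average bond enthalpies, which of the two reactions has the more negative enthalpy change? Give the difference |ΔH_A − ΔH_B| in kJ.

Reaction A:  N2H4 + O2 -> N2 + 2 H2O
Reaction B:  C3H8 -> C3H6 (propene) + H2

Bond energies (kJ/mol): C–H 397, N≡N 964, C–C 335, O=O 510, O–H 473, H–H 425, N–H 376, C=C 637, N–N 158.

Reaction A, by 751 kJ

Reaction A:
  Bonds broken (reactants):
    N–H: 4 × 376 = 1504
    N–N: 1 × 158 = 158
    O=O: 1 × 510 = 510
    Σ(broken) = 2172 kJ
  Bonds formed (products):
    N≡N: 1 × 964 = 964
    O–H: 4 × 473 = 1892
    Σ(formed) = 2856 kJ
  ΔH_A = 2172 − 2856 = −684 kJ
Reaction B:
  Bonds broken (reactants):
    C–C: 2 × 335 = 670
    C–H: 8 × 397 = 3176
    Σ(broken) = 3846 kJ
  Bonds formed (products):
    C–C: 1 × 335 = 335
    C–H: 6 × 397 = 2382
    C=C: 1 × 637 = 637
    H–H: 1 × 425 = 425
    Σ(formed) = 3779 kJ
  ΔH_B = 3846 − 3779 = +67 kJ
ΔH_A − ΔH_B = −751 kJ, so reaction A has the more negative ΔH; |ΔH_A − ΔH_B| = 751 kJ.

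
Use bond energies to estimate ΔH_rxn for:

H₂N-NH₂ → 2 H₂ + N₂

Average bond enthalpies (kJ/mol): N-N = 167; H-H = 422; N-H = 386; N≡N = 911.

Bonds broken (reactants):
  N-H: 4 × 386 = 1544
  N-N: 1 × 167 = 167
  Σ(broken) = 1711 kJ
Bonds formed (products):
  H-H: 2 × 422 = 844
  N≡N: 1 × 911 = 911
  Σ(formed) = 1755 kJ
ΔH = Σ(broken) − Σ(formed) = 1711 − 1755 = −44 kJ

ΔH ≈ −44 kJ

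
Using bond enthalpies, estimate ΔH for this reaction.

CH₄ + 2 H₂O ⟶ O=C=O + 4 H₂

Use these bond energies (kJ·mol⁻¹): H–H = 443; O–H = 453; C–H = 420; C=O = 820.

Bonds broken (reactants):
  C–H: 4 × 420 = 1680
  O–H: 4 × 453 = 1812
  Σ(broken) = 3492 kJ
Bonds formed (products):
  C=O: 2 × 820 = 1640
  H–H: 4 × 443 = 1772
  Σ(formed) = 3412 kJ
ΔH = Σ(broken) − Σ(formed) = 3492 − 3412 = +80 kJ

ΔH ≈ +80 kJ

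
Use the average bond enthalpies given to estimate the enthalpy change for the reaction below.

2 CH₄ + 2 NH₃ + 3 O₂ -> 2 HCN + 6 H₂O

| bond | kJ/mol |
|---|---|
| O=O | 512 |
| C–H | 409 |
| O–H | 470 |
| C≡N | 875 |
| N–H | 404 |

ΔH ≈ −976 kJ

Bonds broken (reactants):
  C–H: 8 × 409 = 3272
  N–H: 6 × 404 = 2424
  O=O: 3 × 512 = 1536
  Σ(broken) = 7232 kJ
Bonds formed (products):
  C≡N: 2 × 875 = 1750
  C–H: 2 × 409 = 818
  O–H: 12 × 470 = 5640
  Σ(formed) = 8208 kJ
ΔH = Σ(broken) − Σ(formed) = 7232 − 8208 = −976 kJ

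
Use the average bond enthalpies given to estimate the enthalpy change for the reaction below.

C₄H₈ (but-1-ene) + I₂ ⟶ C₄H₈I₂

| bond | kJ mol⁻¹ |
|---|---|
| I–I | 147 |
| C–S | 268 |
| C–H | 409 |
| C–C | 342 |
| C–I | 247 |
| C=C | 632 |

ΔH ≈ −57 kJ

Bonds broken (reactants):
  C–C: 2 × 342 = 684
  C–H: 8 × 409 = 3272
  C=C: 1 × 632 = 632
  I–I: 1 × 147 = 147
  Σ(broken) = 4735 kJ
Bonds formed (products):
  C–C: 3 × 342 = 1026
  C–H: 8 × 409 = 3272
  C–I: 2 × 247 = 494
  Σ(formed) = 4792 kJ
ΔH = Σ(broken) − Σ(formed) = 4735 − 4792 = −57 kJ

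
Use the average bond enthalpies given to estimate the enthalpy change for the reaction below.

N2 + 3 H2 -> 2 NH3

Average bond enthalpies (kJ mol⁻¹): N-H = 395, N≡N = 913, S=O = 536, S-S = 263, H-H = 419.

ΔH ≈ −200 kJ

Bonds broken (reactants):
  H-H: 3 × 419 = 1257
  N≡N: 1 × 913 = 913
  Σ(broken) = 2170 kJ
Bonds formed (products):
  N-H: 6 × 395 = 2370
  Σ(formed) = 2370 kJ
ΔH = Σ(broken) − Σ(formed) = 2170 − 2370 = −200 kJ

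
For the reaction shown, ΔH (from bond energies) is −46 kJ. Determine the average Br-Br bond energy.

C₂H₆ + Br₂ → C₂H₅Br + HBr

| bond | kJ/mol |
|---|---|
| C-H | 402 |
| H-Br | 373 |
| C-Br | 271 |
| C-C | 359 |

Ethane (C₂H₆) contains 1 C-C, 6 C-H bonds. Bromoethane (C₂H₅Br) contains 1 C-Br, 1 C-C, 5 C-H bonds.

D(Br-Br) ≈ 196 kJ/mol

Let D be the Br-Br bond energy.
Σ(broken) = 1×D + 1×359 + 6×402 = 2771 + D
Σ(formed) = 1×271 + 1×359 + 5×402 + 1×373 = 3013
ΔH = Σ(broken) − Σ(formed) = (2771 + D) − (3013) = −242 + D
Setting this equal to −46 kJ gives D = 196 kJ/mol.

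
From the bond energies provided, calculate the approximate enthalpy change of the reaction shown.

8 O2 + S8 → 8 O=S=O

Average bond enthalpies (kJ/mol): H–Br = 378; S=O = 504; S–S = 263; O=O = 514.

Bonds broken (reactants):
  O=O: 8 × 514 = 4112
  S–S: 8 × 263 = 2104
  Σ(broken) = 6216 kJ
Bonds formed (products):
  S=O: 16 × 504 = 8064
  Σ(formed) = 8064 kJ
ΔH = Σ(broken) − Σ(formed) = 6216 − 8064 = −1848 kJ

ΔH ≈ −1848 kJ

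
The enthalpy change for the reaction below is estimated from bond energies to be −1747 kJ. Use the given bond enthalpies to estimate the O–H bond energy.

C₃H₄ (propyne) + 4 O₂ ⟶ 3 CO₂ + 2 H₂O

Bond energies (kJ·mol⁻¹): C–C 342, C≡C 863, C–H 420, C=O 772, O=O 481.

Let D be the O–H bond energy.
Σ(broken) = 1×863 + 1×342 + 4×420 + 4×481 = 4809
Σ(formed) = 6×772 + 4×D = 4632 + 4D
ΔH = Σ(broken) − Σ(formed) = (4809) − (4632 + 4D) = +177 − 4D
Setting this equal to −1747 kJ gives 4D = 1924, so D = 481 kJ/mol.

D(O–H) ≈ 481 kJ/mol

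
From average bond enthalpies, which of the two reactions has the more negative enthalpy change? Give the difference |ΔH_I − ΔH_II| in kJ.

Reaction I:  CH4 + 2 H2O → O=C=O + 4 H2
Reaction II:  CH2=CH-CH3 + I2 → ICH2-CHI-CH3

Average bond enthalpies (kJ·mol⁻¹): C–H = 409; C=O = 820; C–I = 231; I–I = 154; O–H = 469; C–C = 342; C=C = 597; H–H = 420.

Reaction II, by 245 kJ

Reaction I:
  Bonds broken (reactants):
    C–H: 4 × 409 = 1636
    O–H: 4 × 469 = 1876
    Σ(broken) = 3512 kJ
  Bonds formed (products):
    C=O: 2 × 820 = 1640
    H–H: 4 × 420 = 1680
    Σ(formed) = 3320 kJ
  ΔH_I = 3512 − 3320 = +192 kJ
Reaction II:
  Bonds broken (reactants):
    C–C: 1 × 342 = 342
    C–H: 6 × 409 = 2454
    C=C: 1 × 597 = 597
    I–I: 1 × 154 = 154
    Σ(broken) = 3547 kJ
  Bonds formed (products):
    C–C: 2 × 342 = 684
    C–H: 6 × 409 = 2454
    C–I: 2 × 231 = 462
    Σ(formed) = 3600 kJ
  ΔH_II = 3547 − 3600 = −53 kJ
ΔH_I − ΔH_II = +245 kJ, so reaction II has the more negative ΔH; |ΔH_I − ΔH_II| = 245 kJ.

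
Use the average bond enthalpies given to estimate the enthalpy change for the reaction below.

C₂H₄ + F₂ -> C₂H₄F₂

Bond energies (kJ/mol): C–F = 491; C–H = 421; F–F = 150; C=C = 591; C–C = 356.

ΔH ≈ −597 kJ

Bonds broken (reactants):
  C–H: 4 × 421 = 1684
  C=C: 1 × 591 = 591
  F–F: 1 × 150 = 150
  Σ(broken) = 2425 kJ
Bonds formed (products):
  C–C: 1 × 356 = 356
  C–F: 2 × 491 = 982
  C–H: 4 × 421 = 1684
  Σ(formed) = 3022 kJ
ΔH = Σ(broken) − Σ(formed) = 2425 − 3022 = −597 kJ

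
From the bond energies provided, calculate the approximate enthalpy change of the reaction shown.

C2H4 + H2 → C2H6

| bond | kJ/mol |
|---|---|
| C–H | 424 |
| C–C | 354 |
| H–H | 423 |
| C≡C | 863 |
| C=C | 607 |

Bonds broken (reactants):
  C–H: 4 × 424 = 1696
  C=C: 1 × 607 = 607
  H–H: 1 × 423 = 423
  Σ(broken) = 2726 kJ
Bonds formed (products):
  C–C: 1 × 354 = 354
  C–H: 6 × 424 = 2544
  Σ(formed) = 2898 kJ
ΔH = Σ(broken) − Σ(formed) = 2726 − 2898 = −172 kJ

ΔH ≈ −172 kJ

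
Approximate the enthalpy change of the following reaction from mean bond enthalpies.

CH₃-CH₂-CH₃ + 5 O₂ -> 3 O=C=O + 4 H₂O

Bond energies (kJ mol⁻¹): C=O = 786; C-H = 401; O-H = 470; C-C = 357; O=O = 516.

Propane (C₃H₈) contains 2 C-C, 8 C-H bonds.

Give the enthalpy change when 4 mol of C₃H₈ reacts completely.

ΔH = −7896 kJ

Bonds broken (reactants):
  C-C: 2 × 357 = 714
  C-H: 8 × 401 = 3208
  O=O: 5 × 516 = 2580
  Σ(broken) = 6502 kJ
Bonds formed (products):
  C=O: 6 × 786 = 4716
  O-H: 8 × 470 = 3760
  Σ(formed) = 8476 kJ
ΔH = Σ(broken) − Σ(formed) = 6502 − 8476 = −1974 kJ
For 4× the reaction as written: 4 × (−1974) = −7896 kJ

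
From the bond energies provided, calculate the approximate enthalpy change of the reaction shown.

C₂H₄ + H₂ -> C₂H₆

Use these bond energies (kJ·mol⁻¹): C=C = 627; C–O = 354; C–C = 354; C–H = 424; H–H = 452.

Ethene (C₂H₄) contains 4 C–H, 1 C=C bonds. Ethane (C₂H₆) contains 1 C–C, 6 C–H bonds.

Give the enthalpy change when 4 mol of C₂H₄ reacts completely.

Bonds broken (reactants):
  C–H: 4 × 424 = 1696
  C=C: 1 × 627 = 627
  H–H: 1 × 452 = 452
  Σ(broken) = 2775 kJ
Bonds formed (products):
  C–C: 1 × 354 = 354
  C–H: 6 × 424 = 2544
  Σ(formed) = 2898 kJ
ΔH = Σ(broken) − Σ(formed) = 2775 − 2898 = −123 kJ
For 4× the reaction as written: 4 × (−123) = −492 kJ

ΔH = −492 kJ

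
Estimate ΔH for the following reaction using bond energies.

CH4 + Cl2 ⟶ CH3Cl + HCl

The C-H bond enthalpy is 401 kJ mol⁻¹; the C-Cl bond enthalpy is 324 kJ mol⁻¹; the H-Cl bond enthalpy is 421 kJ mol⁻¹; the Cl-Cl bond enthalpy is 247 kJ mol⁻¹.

Bonds broken (reactants):
  C-H: 4 × 401 = 1604
  Cl-Cl: 1 × 247 = 247
  Σ(broken) = 1851 kJ
Bonds formed (products):
  C-Cl: 1 × 324 = 324
  C-H: 3 × 401 = 1203
  H-Cl: 1 × 421 = 421
  Σ(formed) = 1948 kJ
ΔH = Σ(broken) − Σ(formed) = 1851 − 1948 = −97 kJ

ΔH ≈ −97 kJ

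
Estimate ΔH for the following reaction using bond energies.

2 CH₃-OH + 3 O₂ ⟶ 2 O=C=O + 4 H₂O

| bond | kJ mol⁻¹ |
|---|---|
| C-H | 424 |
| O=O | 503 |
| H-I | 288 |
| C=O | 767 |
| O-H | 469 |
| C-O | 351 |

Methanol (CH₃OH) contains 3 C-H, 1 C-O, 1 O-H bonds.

ΔH ≈ −1127 kJ

Bonds broken (reactants):
  C-H: 6 × 424 = 2544
  C-O: 2 × 351 = 702
  O-H: 2 × 469 = 938
  O=O: 3 × 503 = 1509
  Σ(broken) = 5693 kJ
Bonds formed (products):
  C=O: 4 × 767 = 3068
  O-H: 8 × 469 = 3752
  Σ(formed) = 6820 kJ
ΔH = Σ(broken) − Σ(formed) = 5693 − 6820 = −1127 kJ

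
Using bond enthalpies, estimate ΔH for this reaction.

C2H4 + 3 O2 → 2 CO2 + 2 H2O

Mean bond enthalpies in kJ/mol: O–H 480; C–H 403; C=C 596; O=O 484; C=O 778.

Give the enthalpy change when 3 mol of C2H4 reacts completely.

Bonds broken (reactants):
  C–H: 4 × 403 = 1612
  C=C: 1 × 596 = 596
  O=O: 3 × 484 = 1452
  Σ(broken) = 3660 kJ
Bonds formed (products):
  C=O: 4 × 778 = 3112
  O–H: 4 × 480 = 1920
  Σ(formed) = 5032 kJ
ΔH = Σ(broken) − Σ(formed) = 3660 − 5032 = −1372 kJ
For 3× the reaction as written: 3 × (−1372) = −4116 kJ

ΔH = −4116 kJ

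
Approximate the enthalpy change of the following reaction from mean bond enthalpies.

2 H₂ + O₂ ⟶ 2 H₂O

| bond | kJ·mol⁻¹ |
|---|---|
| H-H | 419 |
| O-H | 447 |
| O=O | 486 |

Bonds broken (reactants):
  H-H: 2 × 419 = 838
  O=O: 1 × 486 = 486
  Σ(broken) = 1324 kJ
Bonds formed (products):
  O-H: 4 × 447 = 1788
  Σ(formed) = 1788 kJ
ΔH = Σ(broken) − Σ(formed) = 1324 − 1788 = −464 kJ

ΔH ≈ −464 kJ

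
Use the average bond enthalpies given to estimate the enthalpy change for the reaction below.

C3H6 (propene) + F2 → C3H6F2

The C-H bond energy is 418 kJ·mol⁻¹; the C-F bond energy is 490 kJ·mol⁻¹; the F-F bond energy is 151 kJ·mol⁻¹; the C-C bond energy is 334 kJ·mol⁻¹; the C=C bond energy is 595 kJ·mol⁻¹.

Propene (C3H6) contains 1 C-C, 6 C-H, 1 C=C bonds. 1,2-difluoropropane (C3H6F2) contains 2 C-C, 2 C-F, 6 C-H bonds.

ΔH ≈ −568 kJ

Bonds broken (reactants):
  C-C: 1 × 334 = 334
  C-H: 6 × 418 = 2508
  C=C: 1 × 595 = 595
  F-F: 1 × 151 = 151
  Σ(broken) = 3588 kJ
Bonds formed (products):
  C-C: 2 × 334 = 668
  C-F: 2 × 490 = 980
  C-H: 6 × 418 = 2508
  Σ(formed) = 4156 kJ
ΔH = Σ(broken) − Σ(formed) = 3588 − 4156 = −568 kJ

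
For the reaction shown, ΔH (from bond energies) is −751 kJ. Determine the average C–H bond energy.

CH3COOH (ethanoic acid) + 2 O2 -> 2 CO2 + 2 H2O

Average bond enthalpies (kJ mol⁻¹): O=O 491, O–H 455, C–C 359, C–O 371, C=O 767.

D(C–H) ≈ 401 kJ/mol

Let D be the C–H bond energy.
Σ(broken) = 1×359 + 3×D + 1×371 + 1×767 + 1×455 + 2×491 = 2934 + 3D
Σ(formed) = 4×767 + 4×455 = 4888
ΔH = Σ(broken) − Σ(formed) = (2934 + 3D) − (4888) = −1954 + 3D
Setting this equal to −751 kJ gives 3D = 1203, so D = 401 kJ/mol.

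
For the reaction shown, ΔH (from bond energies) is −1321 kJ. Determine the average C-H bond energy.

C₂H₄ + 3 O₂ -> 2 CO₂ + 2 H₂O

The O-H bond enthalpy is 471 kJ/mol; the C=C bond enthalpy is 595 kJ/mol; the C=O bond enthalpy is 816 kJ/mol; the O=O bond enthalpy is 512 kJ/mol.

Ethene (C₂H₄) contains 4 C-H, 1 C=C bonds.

D(C-H) ≈ 424 kJ/mol

Let D be the C-H bond energy.
Σ(broken) = 4×D + 1×595 + 3×512 = 2131 + 4D
Σ(formed) = 4×816 + 4×471 = 5148
ΔH = Σ(broken) − Σ(formed) = (2131 + 4D) − (5148) = −3017 + 4D
Setting this equal to −1321 kJ gives 4D = 1696, so D = 424 kJ/mol.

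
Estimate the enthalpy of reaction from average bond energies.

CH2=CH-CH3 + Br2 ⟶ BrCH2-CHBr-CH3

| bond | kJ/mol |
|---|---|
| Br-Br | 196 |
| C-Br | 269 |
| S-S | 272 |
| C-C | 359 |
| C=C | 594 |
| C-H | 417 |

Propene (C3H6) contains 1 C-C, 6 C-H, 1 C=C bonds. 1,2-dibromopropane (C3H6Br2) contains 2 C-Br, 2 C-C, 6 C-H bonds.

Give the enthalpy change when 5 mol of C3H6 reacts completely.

ΔH = −535 kJ

Bonds broken (reactants):
  Br-Br: 1 × 196 = 196
  C-C: 1 × 359 = 359
  C-H: 6 × 417 = 2502
  C=C: 1 × 594 = 594
  Σ(broken) = 3651 kJ
Bonds formed (products):
  C-Br: 2 × 269 = 538
  C-C: 2 × 359 = 718
  C-H: 6 × 417 = 2502
  Σ(formed) = 3758 kJ
ΔH = Σ(broken) − Σ(formed) = 3651 − 3758 = −107 kJ
For 5× the reaction as written: 5 × (−107) = −535 kJ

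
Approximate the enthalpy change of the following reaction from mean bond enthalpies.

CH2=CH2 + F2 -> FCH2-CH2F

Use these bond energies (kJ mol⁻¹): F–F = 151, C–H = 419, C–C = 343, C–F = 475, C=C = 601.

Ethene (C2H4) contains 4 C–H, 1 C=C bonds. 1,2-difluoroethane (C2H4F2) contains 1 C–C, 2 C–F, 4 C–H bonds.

ΔH ≈ −541 kJ

Bonds broken (reactants):
  C–H: 4 × 419 = 1676
  C=C: 1 × 601 = 601
  F–F: 1 × 151 = 151
  Σ(broken) = 2428 kJ
Bonds formed (products):
  C–C: 1 × 343 = 343
  C–F: 2 × 475 = 950
  C–H: 4 × 419 = 1676
  Σ(formed) = 2969 kJ
ΔH = Σ(broken) − Σ(formed) = 2428 − 2969 = −541 kJ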